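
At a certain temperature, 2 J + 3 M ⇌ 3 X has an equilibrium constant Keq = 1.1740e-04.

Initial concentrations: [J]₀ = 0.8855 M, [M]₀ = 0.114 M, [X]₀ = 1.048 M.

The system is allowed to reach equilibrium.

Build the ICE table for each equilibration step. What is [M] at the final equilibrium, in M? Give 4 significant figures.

Q₀ = 990.8 vs Keq = 1.1740e-04 ⇒ Q>K, reverse
Step 1:
                   J          M          X
  init        0.8855      0.114      1.048
  Δ           0.6512     0.9769    -0.9769
  eq           1.537      1.091    0.07113
  solve Keq expr → x = -0.3256; check Q = 1.1740e-04

[M]_eq = 1.091 M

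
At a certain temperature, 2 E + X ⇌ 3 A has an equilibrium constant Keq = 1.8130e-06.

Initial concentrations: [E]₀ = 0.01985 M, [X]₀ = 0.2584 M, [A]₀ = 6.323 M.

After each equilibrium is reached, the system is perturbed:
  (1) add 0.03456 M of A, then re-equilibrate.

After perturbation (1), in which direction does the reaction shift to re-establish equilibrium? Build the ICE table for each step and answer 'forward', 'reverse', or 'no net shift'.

Direction: reverse

Q₀ = 2.4829e+06 vs Keq = 1.8130e-06 ⇒ Q>K, reverse
Step 1:
                    E           X           A
  I           0.01985      0.2584       6.323
  C             4.187       2.094      -6.281
  E             4.207       2.352     0.04226
  solve Keq expr → x = -2.094; check Q = 1.8130e-06
Then add 0.03456 M of A.
Step 2:
                    E           X           A
  I             4.207       2.352     0.07682
  C           0.02289     0.01145    -0.03434
  E              4.23       2.363     0.04248
  solve Keq expr → x = -0.01145; check Q = 1.8130e-06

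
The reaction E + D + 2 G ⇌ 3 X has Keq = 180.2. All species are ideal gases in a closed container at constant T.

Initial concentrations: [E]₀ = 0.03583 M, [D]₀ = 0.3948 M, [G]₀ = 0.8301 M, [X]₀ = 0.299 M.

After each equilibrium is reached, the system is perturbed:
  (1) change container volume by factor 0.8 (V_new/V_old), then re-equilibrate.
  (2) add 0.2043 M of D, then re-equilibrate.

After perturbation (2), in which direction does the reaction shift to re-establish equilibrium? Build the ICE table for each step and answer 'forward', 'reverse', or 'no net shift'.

Direction: forward

Q₀ = 2.742 vs Keq = 180.2 ⇒ Q<K, forward
Step 1:
                    E           D           G           X
  Initial     0.03583      0.3948      0.8301       0.299
  Change     -0.03412    -0.03412    -0.06823      0.1023
  Equil      0.001714      0.3607      0.7619      0.4013
  solve Keq expr → x = 0.03412; check Q = 180.2
Then change container volume by factor 0.8 (V_new/V_old).
Step 2:
                    E           D           G           X
  Initial    0.002142      0.4509      0.9523      0.5017
  Change  -4.1118e-04 -4.1118e-04 -8.2236e-04    0.001234
  Equil      0.001731      0.4504      0.9515      0.5029
  solve Keq expr → x = 4.1118e-04; check Q = 180.2
Then add 0.2043 M of D.
Step 3:
                    E           D           G           X
  Initial    0.001731      0.6547      0.9515      0.5029
  Change  -5.2524e-04 -5.2524e-04    -0.00105    0.001576
  Equil      0.001206      0.6542      0.9505      0.5045
  solve Keq expr → x = 5.2524e-04; check Q = 180.2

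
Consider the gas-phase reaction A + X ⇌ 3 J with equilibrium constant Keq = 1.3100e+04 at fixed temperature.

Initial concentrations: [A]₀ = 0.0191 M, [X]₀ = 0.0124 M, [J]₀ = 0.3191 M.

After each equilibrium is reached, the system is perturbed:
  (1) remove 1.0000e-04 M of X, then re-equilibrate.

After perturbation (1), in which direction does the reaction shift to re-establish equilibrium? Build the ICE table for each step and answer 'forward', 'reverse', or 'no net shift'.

Direction: reverse

Q₀ = 137.2 vs Keq = 1.3100e+04 ⇒ Q<K, forward
Step 1:
                  A         X         J
  I          0.0191    0.0124    0.3191
  C        -0.01192  -0.01192   0.03577
  E        0.007175 4.7545e-04    0.3549
  solve Keq expr → x = 0.01192; check Q = 1.3100e+04
Then remove 1.0000e-04 M of X.
Step 2:
                  A         X         J
  I        0.007175 3.7545e-04    0.3549
  C       9.2824e-05 9.2824e-05 -2.7847e-04
  E        0.007268 4.6827e-04    0.3546
  solve Keq expr → x = -9.2824e-05; check Q = 1.3100e+04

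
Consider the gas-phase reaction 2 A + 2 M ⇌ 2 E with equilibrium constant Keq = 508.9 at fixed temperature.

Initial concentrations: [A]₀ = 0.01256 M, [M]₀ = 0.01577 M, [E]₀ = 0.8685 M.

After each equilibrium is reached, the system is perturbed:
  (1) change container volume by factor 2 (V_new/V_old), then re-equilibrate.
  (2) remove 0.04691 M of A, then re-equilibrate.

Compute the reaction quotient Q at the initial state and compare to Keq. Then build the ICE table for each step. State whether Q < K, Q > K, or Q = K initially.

Q₀ = 1.9226e+07 vs Keq = 508.9 ⇒ Q>K, reverse
Step 1:
                  A         M         E
  init      0.01256   0.01577    0.8685
  Δ          0.1627    0.1627   -0.1627
  eq         0.1753    0.1785    0.7058
  solve Keq expr → x = -0.08136; check Q = 508.9
Then change container volume by factor 2 (V_new/V_old).
Step 2:
                  A         M         E
  init      0.08764   0.08925    0.3529
  Δ         0.03101   0.03101  -0.03101
  eq         0.1187    0.1203    0.3219
  solve Keq expr → x = -0.01551; check Q = 508.9
Then remove 0.04691 M of A.
Step 3:
                  A         M         E
  init      0.07174    0.1203    0.3219
  Δ         0.02185   0.02185  -0.02185
  eq        0.09359    0.1421       0.3
  solve Keq expr → x = -0.01093; check Q = 508.9

Q₀ = 1.9226e+07; Q > K (proceeds reverse)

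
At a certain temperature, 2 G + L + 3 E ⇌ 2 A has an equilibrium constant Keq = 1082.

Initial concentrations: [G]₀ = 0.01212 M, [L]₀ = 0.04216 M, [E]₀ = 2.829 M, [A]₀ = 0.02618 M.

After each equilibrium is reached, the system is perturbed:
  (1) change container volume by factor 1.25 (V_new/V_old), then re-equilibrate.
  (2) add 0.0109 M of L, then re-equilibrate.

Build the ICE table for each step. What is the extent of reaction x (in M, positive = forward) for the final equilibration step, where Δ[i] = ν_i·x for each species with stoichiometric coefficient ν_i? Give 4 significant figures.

x = 1.0466e-04 M

Q₀ = 4.888 vs Keq = 1082 ⇒ Q<K, forward
Step 1:
                  G         L         E         A
  Initial   0.01212   0.04216     2.829   0.02618
  Change   -0.01087 -0.005437  -0.01631   0.01087
  Equil    0.001246   0.03672     2.813   0.03705
  solve Keq expr → x = 0.005437; check Q = 1082
Then change container volume by factor 1.25 (V_new/V_old).
Step 2:
                  G         L         E         A
  Initial 9.9691e-04   0.02938      2.25   0.02964
  Change  5.2555e-04 2.6278e-04 7.8833e-04 -5.2555e-04
  Equil    0.001522   0.02964     2.251   0.02912
  solve Keq expr → x = -2.6278e-04; check Q = 1082
Then add 0.0109 M of L.
Step 3:
                  G         L         E         A
  Initial  0.001522   0.04054     2.251   0.02912
  Change  -2.0933e-04 -1.0466e-04 -3.1399e-04 2.0933e-04
  Equil    0.001313   0.04044     2.251   0.02933
  solve Keq expr → x = 1.0466e-04; check Q = 1082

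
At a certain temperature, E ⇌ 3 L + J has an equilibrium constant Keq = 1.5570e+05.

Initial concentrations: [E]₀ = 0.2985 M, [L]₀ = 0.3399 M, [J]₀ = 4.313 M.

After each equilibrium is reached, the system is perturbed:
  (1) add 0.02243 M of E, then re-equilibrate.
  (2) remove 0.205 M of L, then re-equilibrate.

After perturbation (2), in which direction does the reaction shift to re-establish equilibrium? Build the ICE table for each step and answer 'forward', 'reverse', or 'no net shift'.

Q₀ = 0.5674 vs Keq = 1.5570e+05 ⇒ Q<K, forward
Step 1:
                    E           L           J
  init         0.2985      0.3399       4.313
  Δ           -0.2984      0.8953      0.2984
  eq       5.5821e-05       1.235       4.611
  solve Keq expr → x = 0.2984; check Q = 1.5570e+05
Then add 0.02243 M of E.
Step 2:
                    E           L           J
  init        0.02249       1.235       4.611
  Δ          -0.02242     0.06726     0.02242
  eq       6.5763e-05       1.302       4.634
  solve Keq expr → x = 0.02242; check Q = 1.5570e+05
Then remove 0.205 M of L.
Step 3:
                    E           L           J
  init     6.5763e-05       1.097       4.634
  Δ       -2.6412e-05  7.9235e-05  2.6412e-05
  eq       3.9351e-05       1.098       4.634
  solve Keq expr → x = 2.6412e-05; check Q = 1.5570e+05

Direction: forward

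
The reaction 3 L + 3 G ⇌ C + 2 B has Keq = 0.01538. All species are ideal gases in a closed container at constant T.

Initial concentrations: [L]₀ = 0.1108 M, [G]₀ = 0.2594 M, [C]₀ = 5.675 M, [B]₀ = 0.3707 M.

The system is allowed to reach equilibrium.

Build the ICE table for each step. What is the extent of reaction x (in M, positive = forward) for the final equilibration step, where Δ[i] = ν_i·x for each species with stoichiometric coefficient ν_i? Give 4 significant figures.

x = -0.1759 M

Q₀ = 3.2846e+04 vs Keq = 0.01538 ⇒ Q>K, reverse
Step 1:
                  L         G         C         B
  I          0.1108    0.2594     5.675    0.3707
  C          0.5278    0.5278   -0.1759   -0.3519
  E          0.6386    0.7872     5.499   0.01885
  solve Keq expr → x = -0.1759; check Q = 0.01538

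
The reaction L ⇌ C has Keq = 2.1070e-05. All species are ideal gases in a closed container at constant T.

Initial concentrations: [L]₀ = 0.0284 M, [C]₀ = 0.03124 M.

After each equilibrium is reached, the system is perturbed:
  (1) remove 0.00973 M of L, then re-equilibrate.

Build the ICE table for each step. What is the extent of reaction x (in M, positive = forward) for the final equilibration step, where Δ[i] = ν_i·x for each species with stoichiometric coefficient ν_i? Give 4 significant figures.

x = -2.0501e-07 M

Q₀ = 1.1 vs Keq = 2.1070e-05 ⇒ Q>K, reverse
Step 1:
                  L         C
  init       0.0284   0.03124
  Δ         0.03124  -0.03124
  eq        0.05964 1.2566e-06
  solve Keq expr → x = -0.03124; check Q = 2.1070e-05
Then remove 0.00973 M of L.
Step 2:
                  L         C
  init      0.04991 1.2566e-06
  Δ       2.0501e-07 -2.0501e-07
  eq        0.04991 1.0516e-06
  solve Keq expr → x = -2.0501e-07; check Q = 2.1070e-05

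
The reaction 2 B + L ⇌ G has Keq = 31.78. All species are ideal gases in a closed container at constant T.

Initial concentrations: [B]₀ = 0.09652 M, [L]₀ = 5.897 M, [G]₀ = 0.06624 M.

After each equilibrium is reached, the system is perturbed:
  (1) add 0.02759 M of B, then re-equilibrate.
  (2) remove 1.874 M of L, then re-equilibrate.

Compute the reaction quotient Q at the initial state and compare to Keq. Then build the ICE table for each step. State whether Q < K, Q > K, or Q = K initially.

Q₀ = 1.206; Q < K (proceeds forward)

Q₀ = 1.206 vs Keq = 31.78 ⇒ Q<K, forward
Step 1:
                    B           L           G
  Initial     0.09652       5.897     0.06624
  Change     -0.07303    -0.03652     0.03652
  Equil       0.02349        5.86      0.1028
  solve Keq expr → x = 0.03652; check Q = 31.78
Then add 0.02759 M of B.
Step 2:
                    B           L           G
  Initial     0.05108        5.86      0.1028
  Change     -0.02611    -0.01306     0.01306
  Equil       0.02496       5.847      0.1158
  solve Keq expr → x = 0.01306; check Q = 31.78
Then remove 1.874 M of L.
Step 3:
                    B           L           G
  Initial     0.02496       3.973      0.1158
  Change     0.004983    0.002492   -0.002492
  Equil       0.02995       3.976      0.1133
  solve Keq expr → x = -0.002492; check Q = 31.78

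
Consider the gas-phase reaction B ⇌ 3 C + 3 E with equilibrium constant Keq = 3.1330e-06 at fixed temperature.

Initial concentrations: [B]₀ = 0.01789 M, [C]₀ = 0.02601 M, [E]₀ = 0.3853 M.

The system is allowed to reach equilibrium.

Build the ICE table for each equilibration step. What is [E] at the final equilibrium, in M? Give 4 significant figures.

Q₀ = 5.6261e-05 vs Keq = 3.1330e-06 ⇒ Q>K, reverse
Step 1:
                  B         C         E
  I         0.01789   0.02601    0.3853
  C        0.004936  -0.01481  -0.01481
  E         0.02283    0.0112    0.3705
  solve Keq expr → x = -0.004936; check Q = 3.1330e-06

[E]_eq = 0.3705 M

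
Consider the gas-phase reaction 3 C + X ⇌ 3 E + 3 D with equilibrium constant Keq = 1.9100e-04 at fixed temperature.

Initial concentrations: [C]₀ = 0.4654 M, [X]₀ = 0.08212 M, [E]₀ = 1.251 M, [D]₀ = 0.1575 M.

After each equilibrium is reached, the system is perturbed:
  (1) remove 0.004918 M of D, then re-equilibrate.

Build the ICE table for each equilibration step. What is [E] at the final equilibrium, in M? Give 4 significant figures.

[E]_eq = 1.114 M

Q₀ = 0.924 vs Keq = 1.9100e-04 ⇒ Q>K, reverse
Step 1:
                    C           X           E           D
  I            0.4654     0.08212       1.251      0.1575
  C            0.1416     0.04719     -0.1416     -0.1416
  E             0.607      0.1293       1.109     0.01593
  solve Keq expr → x = -0.04719; check Q = 1.9100e-04
Then remove 0.004918 M of D.
Step 2:
                    C           X           E           D
  I             0.607      0.1293       1.109     0.01101
  C         -0.004666   -0.001555    0.004666    0.004666
  E            0.6023      0.1278       1.114     0.01568
  solve Keq expr → x = 0.001555; check Q = 1.9100e-04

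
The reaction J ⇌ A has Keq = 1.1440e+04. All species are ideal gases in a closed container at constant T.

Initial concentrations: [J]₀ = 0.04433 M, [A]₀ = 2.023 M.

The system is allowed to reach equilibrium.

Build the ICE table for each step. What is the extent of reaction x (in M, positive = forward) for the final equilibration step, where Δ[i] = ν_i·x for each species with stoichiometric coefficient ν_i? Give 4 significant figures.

x = 0.04415 M

Q₀ = 45.64 vs Keq = 1.1440e+04 ⇒ Q<K, forward
Step 1:
                   J          A
  I          0.04433      2.023
  C         -0.04415    0.04415
  E       1.8069e-04      2.067
  solve Keq expr → x = 0.04415; check Q = 1.1440e+04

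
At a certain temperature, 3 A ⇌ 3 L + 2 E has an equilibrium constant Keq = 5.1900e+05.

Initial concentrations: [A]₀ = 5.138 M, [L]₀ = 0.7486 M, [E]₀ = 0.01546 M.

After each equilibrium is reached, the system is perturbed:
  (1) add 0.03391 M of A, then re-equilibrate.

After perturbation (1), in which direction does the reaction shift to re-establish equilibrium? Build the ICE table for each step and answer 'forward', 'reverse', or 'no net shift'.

Direction: forward

Q₀ = 7.3924e-07 vs Keq = 5.1900e+05 ⇒ Q<K, forward
Step 1:
                   A          L          E
  Initial      5.138     0.7486    0.01546
  Change      -4.979      4.979      3.319
  Equil       0.1591      5.728      3.335
  solve Keq expr → x = 1.66; check Q = 5.1900e+05
Then add 0.03391 M of A.
Step 2:
                   A          L          E
  Initial      0.193      5.728      3.335
  Change    -0.03232    0.03232    0.02155
  Equil       0.1607       5.76      3.356
  solve Keq expr → x = 0.01077; check Q = 5.1900e+05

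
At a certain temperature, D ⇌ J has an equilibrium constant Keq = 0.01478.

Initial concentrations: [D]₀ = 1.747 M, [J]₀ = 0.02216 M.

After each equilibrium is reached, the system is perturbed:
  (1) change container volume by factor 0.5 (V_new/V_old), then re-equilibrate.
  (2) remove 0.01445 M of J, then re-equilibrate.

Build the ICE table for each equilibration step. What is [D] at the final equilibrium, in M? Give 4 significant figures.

[D]_eq = 3.473 M

Q₀ = 0.01268 vs Keq = 0.01478 ⇒ Q<K, forward
Step 1:
                    D           J
  I             1.747     0.02216
  C         -0.003607    0.003607
  E             1.743     0.02577
  solve Keq expr → x = 0.003607; check Q = 0.01478
Then change container volume by factor 0.5 (V_new/V_old).
Step 2:
                    D           J
  I             3.487     0.05153
  C                 0           0
  E             3.487     0.05153
  solve Keq expr → x = 0; check Q = 0.01478
Then remove 0.01445 M of J.
Step 3:
                    D           J
  I             3.487     0.03708
  C          -0.01424     0.01424
  E             3.473     0.05132
  solve Keq expr → x = 0.01424; check Q = 0.01478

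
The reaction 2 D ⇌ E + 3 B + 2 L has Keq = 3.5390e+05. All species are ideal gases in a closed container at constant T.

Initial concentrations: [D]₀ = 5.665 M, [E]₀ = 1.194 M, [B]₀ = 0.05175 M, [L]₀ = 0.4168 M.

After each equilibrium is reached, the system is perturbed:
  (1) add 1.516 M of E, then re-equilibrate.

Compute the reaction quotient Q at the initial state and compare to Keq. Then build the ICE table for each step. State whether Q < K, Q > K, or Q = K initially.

Q₀ = 8.9576e-07; Q < K (proceeds forward)

Q₀ = 8.9576e-07 vs Keq = 3.5390e+05 ⇒ Q<K, forward
Step 1:
                    D           E           B           L
  Initial       5.665       1.194     0.05175      0.4168
  Change        -5.25       2.625       7.874        5.25
  Equil        0.4154       3.819       7.926       5.666
  solve Keq expr → x = 2.625; check Q = 3.5390e+05
Then add 1.516 M of E.
Step 2:
                    D           E           B           L
  Initial      0.4154       5.335       7.926       5.666
  Change      0.06063    -0.03031    -0.09094    -0.06063
  Equil         0.476       5.305       7.835       5.606
  solve Keq expr → x = -0.03031; check Q = 3.5390e+05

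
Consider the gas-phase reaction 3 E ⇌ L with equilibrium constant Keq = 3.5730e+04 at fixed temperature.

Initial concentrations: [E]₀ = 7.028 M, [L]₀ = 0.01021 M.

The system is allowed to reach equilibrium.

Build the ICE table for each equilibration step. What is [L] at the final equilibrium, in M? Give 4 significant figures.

[L]_eq = 2.339 M

Q₀ = 2.9412e-05 vs Keq = 3.5730e+04 ⇒ Q<K, forward
Step 1:
                    E           L
  Initial       7.028     0.01021
  Change       -6.988       2.329
  Equil       0.04031       2.339
  solve Keq expr → x = 2.329; check Q = 3.5730e+04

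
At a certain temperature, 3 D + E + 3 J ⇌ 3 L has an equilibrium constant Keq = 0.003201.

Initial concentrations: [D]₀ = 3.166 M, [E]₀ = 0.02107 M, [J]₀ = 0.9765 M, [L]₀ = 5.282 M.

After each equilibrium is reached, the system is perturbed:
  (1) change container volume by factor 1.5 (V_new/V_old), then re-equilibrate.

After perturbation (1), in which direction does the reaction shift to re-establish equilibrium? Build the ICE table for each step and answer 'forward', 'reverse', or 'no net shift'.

Q₀ = 236.7 vs Keq = 0.003201 ⇒ Q>K, reverse
Step 1:
                    D           E           J           L
  Initial       3.166     0.02107      0.9765       5.282
  Change         2.51      0.8368        2.51       -2.51
  Equil         5.676      0.8579       3.487       2.772
  solve Keq expr → x = -0.8368; check Q = 0.003201
Then change container volume by factor 1.5 (V_new/V_old).
Step 2:
                    D           E           J           L
  Initial       3.784      0.5719       2.325       1.848
  Change       0.3777      0.1259      0.3777     -0.3777
  Equil         4.162      0.6978       2.702        1.47
  solve Keq expr → x = -0.1259; check Q = 0.003201

Direction: reverse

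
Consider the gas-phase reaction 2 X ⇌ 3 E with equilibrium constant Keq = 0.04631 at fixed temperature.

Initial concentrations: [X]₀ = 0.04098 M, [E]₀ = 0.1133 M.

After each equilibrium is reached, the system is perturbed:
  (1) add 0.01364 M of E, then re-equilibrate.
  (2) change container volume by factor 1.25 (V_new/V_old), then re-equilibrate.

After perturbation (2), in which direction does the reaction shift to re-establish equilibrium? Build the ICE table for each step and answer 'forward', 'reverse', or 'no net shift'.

Direction: forward

Q₀ = 0.8661 vs Keq = 0.04631 ⇒ Q>K, reverse
Step 1:
                  X         E
  I         0.04098    0.1133
  C         0.03325  -0.04987
  E         0.07423   0.06343
  solve Keq expr → x = -0.01662; check Q = 0.04631
Then add 0.01364 M of E.
Step 2:
                  X         E
  I         0.07423   0.07707
  C        0.006617 -0.009925
  E         0.08085   0.06714
  solve Keq expr → x = -0.003308; check Q = 0.04631
Then change container volume by factor 1.25 (V_new/V_old).
Step 3:
                  X         E
  I         0.06468   0.05371
  C       -0.001976  0.002963
  E          0.0627   0.05668
  solve Keq expr → x = 9.8777e-04; check Q = 0.04631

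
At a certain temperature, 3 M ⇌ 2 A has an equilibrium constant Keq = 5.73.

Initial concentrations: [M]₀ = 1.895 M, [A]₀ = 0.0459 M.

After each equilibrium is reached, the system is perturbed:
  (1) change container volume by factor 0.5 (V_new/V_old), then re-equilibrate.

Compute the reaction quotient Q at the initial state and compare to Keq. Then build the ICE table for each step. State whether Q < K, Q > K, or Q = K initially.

Q₀ = 3.0960e-04 vs Keq = 5.73 ⇒ Q<K, forward
Step 1:
                  M         A
  Initial     1.895    0.0459
  Change     -1.355    0.9035
  Equil      0.5398    0.9494
  solve Keq expr → x = 0.4517; check Q = 5.73
Then change container volume by factor 0.5 (V_new/V_old).
Step 2:
                  M         A
  Initial      1.08     1.899
  Change    -0.1858    0.1239
  Equil      0.8938     2.023
  solve Keq expr → x = 0.06195; check Q = 5.73

Q₀ = 3.0960e-04; Q < K (proceeds forward)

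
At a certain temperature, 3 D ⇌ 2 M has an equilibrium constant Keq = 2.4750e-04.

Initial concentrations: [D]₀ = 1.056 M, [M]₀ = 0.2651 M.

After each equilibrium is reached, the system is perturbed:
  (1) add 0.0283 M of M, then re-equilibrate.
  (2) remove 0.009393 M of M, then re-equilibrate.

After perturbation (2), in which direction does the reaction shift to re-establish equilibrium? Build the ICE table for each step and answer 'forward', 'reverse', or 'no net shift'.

Q₀ = 0.05968 vs Keq = 2.4750e-04 ⇒ Q>K, reverse
Step 1:
                  D         M
  I           1.056    0.2651
  C           0.358   -0.2386
  E           1.414   0.02645
  solve Keq expr → x = -0.1193; check Q = 2.4750e-04
Then add 0.0283 M of M.
Step 2:
                  D         M
  I           1.414   0.05475
  C         0.04072  -0.02715
  E           1.455    0.0276
  solve Keq expr → x = -0.01357; check Q = 2.4750e-04
Then remove 0.009393 M of M.
Step 3:
                  D         M
  I           1.455   0.01821
  C        -0.01351  0.009009
  E           1.441   0.02722
  solve Keq expr → x = 0.004505; check Q = 2.4750e-04

Direction: forward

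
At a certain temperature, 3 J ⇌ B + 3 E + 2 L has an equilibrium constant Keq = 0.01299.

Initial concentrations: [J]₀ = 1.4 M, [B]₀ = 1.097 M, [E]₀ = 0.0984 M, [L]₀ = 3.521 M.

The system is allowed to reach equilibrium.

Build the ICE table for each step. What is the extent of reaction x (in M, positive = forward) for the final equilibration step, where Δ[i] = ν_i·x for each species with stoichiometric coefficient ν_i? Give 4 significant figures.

x = 0.01166 M

Q₀ = 0.004722 vs Keq = 0.01299 ⇒ Q<K, forward
Step 1:
                   J          B          E          L
  init           1.4      1.097     0.0984      3.521
  Δ         -0.03497    0.01166    0.03497    0.02331
  eq           1.365      1.109     0.1334      3.544
  solve Keq expr → x = 0.01166; check Q = 0.01299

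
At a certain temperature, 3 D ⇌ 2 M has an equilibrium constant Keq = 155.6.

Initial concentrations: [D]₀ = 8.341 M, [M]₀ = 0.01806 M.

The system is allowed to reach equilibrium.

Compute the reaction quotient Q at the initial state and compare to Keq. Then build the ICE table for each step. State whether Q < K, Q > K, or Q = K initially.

Q₀ = 5.6206e-07 vs Keq = 155.6 ⇒ Q<K, forward
Step 1:
                  D         M
  I           8.341   0.01806
  C          -7.783     5.188
  E          0.5585     5.206
  solve Keq expr → x = 2.594; check Q = 155.6

Q₀ = 5.6206e-07; Q < K (proceeds forward)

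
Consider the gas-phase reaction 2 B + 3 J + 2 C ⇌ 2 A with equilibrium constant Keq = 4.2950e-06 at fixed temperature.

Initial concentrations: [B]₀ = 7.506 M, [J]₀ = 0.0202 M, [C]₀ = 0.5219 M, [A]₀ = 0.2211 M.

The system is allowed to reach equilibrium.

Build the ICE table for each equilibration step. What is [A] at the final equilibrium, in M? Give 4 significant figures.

Q₀ = 386.5 vs Keq = 4.2950e-06 ⇒ Q>K, reverse
Step 1:
                    B           J           C           A
  I             7.506      0.0202      0.5219      0.2211
  C            0.2187       0.328      0.2187     -0.2187
  E             7.725      0.3482      0.7406    0.002436
  solve Keq expr → x = -0.1093; check Q = 4.2950e-06

[A]_eq = 0.002436 M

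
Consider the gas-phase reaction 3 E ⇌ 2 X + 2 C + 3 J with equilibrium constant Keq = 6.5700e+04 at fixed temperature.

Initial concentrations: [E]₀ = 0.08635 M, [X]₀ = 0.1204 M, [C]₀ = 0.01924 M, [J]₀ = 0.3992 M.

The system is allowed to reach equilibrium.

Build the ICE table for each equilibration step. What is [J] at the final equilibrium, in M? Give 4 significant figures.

[J]_eq = 0.4849 M

Q₀ = 5.3021e-04 vs Keq = 6.5700e+04 ⇒ Q<K, forward
Step 1:
                   E          X          C          J
  I          0.08635     0.1204    0.01924     0.3992
  C         -0.08567    0.05711    0.05711    0.08567
  E       6.8307e-04     0.1775    0.07635     0.4849
  solve Keq expr → x = 0.02856; check Q = 6.5700e+04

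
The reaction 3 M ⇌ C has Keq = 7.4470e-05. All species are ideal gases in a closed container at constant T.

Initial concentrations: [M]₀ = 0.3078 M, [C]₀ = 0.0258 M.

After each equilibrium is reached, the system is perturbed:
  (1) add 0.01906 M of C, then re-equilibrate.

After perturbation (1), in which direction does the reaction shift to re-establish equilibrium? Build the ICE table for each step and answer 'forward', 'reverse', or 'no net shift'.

Direction: reverse

Q₀ = 0.8847 vs Keq = 7.4470e-05 ⇒ Q>K, reverse
Step 1:
                   M          C
  Initial     0.3078     0.0258
  Change     0.07739    -0.0258
  Equil       0.3852 4.2560e-06
  solve Keq expr → x = -0.0258; check Q = 7.4470e-05
Then add 0.01906 M of C.
Step 2:
                   M          C
  Initial     0.3852    0.01906
  Change     0.05717   -0.01906
  Equil       0.4424 6.4463e-06
  solve Keq expr → x = -0.01906; check Q = 7.4470e-05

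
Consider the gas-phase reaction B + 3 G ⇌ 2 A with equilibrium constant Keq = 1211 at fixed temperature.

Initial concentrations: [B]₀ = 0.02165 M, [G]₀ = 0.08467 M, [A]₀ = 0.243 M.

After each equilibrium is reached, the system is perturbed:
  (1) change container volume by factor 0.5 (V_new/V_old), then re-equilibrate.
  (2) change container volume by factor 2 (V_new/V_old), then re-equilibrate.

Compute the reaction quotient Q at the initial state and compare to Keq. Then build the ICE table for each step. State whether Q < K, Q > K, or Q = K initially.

Q₀ = 4493 vs Keq = 1211 ⇒ Q>K, reverse
Step 1:
                    B           G           A
  Initial     0.02165     0.08467       0.243
  Change     0.008842     0.02653    -0.01768
  Equil       0.03049      0.1112      0.2253
  solve Keq expr → x = -0.008842; check Q = 1211
Then change container volume by factor 0.5 (V_new/V_old).
Step 2:
                    B           G           A
  Initial     0.06098      0.2224      0.4506
  Change     -0.01857     -0.0557     0.03713
  Equil       0.04242      0.1667      0.4878
  solve Keq expr → x = 0.01857; check Q = 1211
Then change container volume by factor 2 (V_new/V_old).
Step 3:
                    B           G           A
  Initial     0.02121     0.08335      0.2439
  Change     0.009283     0.02785    -0.01857
  Equil       0.03049      0.1112      0.2253
  solve Keq expr → x = -0.009283; check Q = 1211

Q₀ = 4493; Q > K (proceeds reverse)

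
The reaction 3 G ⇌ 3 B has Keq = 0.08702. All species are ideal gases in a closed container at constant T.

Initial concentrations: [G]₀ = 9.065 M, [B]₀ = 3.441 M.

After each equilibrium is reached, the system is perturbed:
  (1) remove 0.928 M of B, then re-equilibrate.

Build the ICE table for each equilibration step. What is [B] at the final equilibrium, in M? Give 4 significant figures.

Q₀ = 0.0547 vs Keq = 0.08702 ⇒ Q<K, forward
Step 1:
                    G           B
  init          9.065       3.441
  Δ           -0.3992      0.3992
  eq            8.666        3.84
  solve Keq expr → x = 0.1331; check Q = 0.08702
Then remove 0.928 M of B.
Step 2:
                    G           B
  init          8.666       2.912
  Δ            -0.643       0.643
  eq            8.023       3.555
  solve Keq expr → x = 0.2143; check Q = 0.08702

[B]_eq = 3.555 M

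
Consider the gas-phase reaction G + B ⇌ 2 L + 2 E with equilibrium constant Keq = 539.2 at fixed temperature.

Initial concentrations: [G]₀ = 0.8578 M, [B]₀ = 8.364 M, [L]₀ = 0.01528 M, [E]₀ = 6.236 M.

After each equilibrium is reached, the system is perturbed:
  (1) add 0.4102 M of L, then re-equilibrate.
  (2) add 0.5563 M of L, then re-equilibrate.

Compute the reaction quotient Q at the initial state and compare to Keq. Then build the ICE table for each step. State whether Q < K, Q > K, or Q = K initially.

Q₀ = 0.001265; Q < K (proceeds forward)

Q₀ = 0.001265 vs Keq = 539.2 ⇒ Q<K, forward
Step 1:
                    G           B           L           E
  init         0.8578       8.364     0.01528       6.236
  Δ           -0.8165     -0.8165       1.633       1.633
  eq          0.04133       7.548       1.648       7.869
  solve Keq expr → x = 0.8165; check Q = 539.2
Then add 0.4102 M of L.
Step 2:
                    G           B           L           E
  init        0.04133       7.548       2.058       7.869
  Δ           0.01988     0.01988    -0.03976    -0.03976
  eq          0.06121       7.567       2.019       7.829
  solve Keq expr → x = -0.01988; check Q = 539.2
Then add 0.5563 M of L.
Step 3:
                    G           B           L           E
  init        0.06121       7.567       2.575       7.829
  Δ           0.03164     0.03164    -0.06328    -0.06328
  eq          0.09285       7.599       2.512       7.766
  solve Keq expr → x = -0.03164; check Q = 539.2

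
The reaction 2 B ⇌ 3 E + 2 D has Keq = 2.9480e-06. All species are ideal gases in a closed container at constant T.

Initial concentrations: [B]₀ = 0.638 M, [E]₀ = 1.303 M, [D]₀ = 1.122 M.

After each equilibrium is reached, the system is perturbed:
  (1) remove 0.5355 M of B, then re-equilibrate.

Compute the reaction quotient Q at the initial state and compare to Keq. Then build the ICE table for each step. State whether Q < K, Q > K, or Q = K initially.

Q₀ = 6.842 vs Keq = 2.9480e-06 ⇒ Q>K, reverse
Step 1:
                   B          E          D
  I            0.638      1.303      1.122
  C           0.8398      -1.26    -0.8398
  E            1.478    0.04324     0.2822
  solve Keq expr → x = -0.4199; check Q = 2.9480e-06
Then remove 0.5355 M of B.
Step 2:
                   B          E          D
  I           0.9423    0.04324     0.2822
  C         0.007003    -0.0105  -0.007003
  E           0.9493    0.03274     0.2752
  solve Keq expr → x = -0.003502; check Q = 2.9480e-06

Q₀ = 6.842; Q > K (proceeds reverse)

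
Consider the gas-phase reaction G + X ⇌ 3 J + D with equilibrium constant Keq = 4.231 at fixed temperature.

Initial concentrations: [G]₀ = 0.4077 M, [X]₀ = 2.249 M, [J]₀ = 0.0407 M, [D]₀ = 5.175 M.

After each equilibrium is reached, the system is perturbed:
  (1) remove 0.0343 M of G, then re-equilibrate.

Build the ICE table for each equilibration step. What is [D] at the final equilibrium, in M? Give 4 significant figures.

[D]_eq = 5.378 M

Q₀ = 3.8051e-04 vs Keq = 4.231 ⇒ Q<K, forward
Step 1:
                  G         X         J         D
  I          0.4077     2.249    0.0407     5.175
  C         -0.2125   -0.2125    0.6376    0.2125
  E          0.1952     2.036    0.6783     5.388
  solve Keq expr → x = 0.2125; check Q = 4.231
Then remove 0.0343 M of G.
Step 2:
                  G         X         J         D
  I          0.1609     2.036    0.6783     5.388
  C        0.009535  0.009535  -0.02861 -0.009535
  E          0.1704     2.046    0.6497     5.378
  solve Keq expr → x = -0.009535; check Q = 4.231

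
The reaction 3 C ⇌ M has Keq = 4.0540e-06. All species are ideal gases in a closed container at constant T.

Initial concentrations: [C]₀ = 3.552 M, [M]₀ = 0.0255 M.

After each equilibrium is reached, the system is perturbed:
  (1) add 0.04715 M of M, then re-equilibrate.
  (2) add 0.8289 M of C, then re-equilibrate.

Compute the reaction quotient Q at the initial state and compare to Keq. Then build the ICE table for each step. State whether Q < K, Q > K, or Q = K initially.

Q₀ = 5.6901e-04; Q > K (proceeds reverse)

Q₀ = 5.6901e-04 vs Keq = 4.0540e-06 ⇒ Q>K, reverse
Step 1:
                   C          M
  init         3.552     0.0255
  Δ          0.07592   -0.02531
  eq           3.628 1.9358e-04
  solve Keq expr → x = -0.02531; check Q = 4.0540e-06
Then add 0.04715 M of M.
Step 2:
                   C          M
  init         3.628    0.04734
  Δ           0.1414   -0.04713
  eq           3.769 2.1710e-04
  solve Keq expr → x = -0.04713; check Q = 4.0540e-06
Then add 0.8289 M of C.
Step 3:
                   C          M
  init         4.598 2.1710e-04
  Δ       -5.3069e-04 1.7690e-04
  eq           4.598 3.9400e-04
  solve Keq expr → x = 1.7690e-04; check Q = 4.0540e-06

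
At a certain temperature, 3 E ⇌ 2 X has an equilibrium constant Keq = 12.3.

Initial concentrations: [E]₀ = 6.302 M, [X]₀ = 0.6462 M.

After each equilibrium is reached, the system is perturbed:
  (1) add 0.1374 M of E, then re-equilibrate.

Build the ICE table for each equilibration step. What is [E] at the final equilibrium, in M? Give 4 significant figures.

[E]_eq = 1.126 M

Q₀ = 0.001668 vs Keq = 12.3 ⇒ Q<K, forward
Step 1:
                  E         X
  I           6.302    0.6462
  C          -5.191     3.461
  E           1.111     4.107
  solve Keq expr → x = 1.73; check Q = 12.3
Then add 0.1374 M of E.
Step 2:
                  E         X
  I           1.248     4.107
  C         -0.1227    0.0818
  E           1.126     4.189
  solve Keq expr → x = 0.0409; check Q = 12.3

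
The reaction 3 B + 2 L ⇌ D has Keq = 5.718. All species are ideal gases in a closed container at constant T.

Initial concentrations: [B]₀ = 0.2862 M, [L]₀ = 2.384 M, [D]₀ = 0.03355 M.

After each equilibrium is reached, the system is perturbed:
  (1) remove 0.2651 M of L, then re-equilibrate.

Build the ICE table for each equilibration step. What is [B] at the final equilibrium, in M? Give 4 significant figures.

Q₀ = 0.2518 vs Keq = 5.718 ⇒ Q<K, forward
Step 1:
                   B          L          D
  I           0.2862      2.384    0.03355
  C          -0.1461   -0.09739    0.04869
  E           0.1401      2.287    0.08224
  solve Keq expr → x = 0.04869; check Q = 5.718
Then remove 0.2651 M of L.
Step 2:
                   B          L          D
  I           0.1401      2.022    0.08224
  C         0.009666   0.006444  -0.003222
  E           0.1498      2.028    0.07902
  solve Keq expr → x = -0.003222; check Q = 5.718

[B]_eq = 0.1498 M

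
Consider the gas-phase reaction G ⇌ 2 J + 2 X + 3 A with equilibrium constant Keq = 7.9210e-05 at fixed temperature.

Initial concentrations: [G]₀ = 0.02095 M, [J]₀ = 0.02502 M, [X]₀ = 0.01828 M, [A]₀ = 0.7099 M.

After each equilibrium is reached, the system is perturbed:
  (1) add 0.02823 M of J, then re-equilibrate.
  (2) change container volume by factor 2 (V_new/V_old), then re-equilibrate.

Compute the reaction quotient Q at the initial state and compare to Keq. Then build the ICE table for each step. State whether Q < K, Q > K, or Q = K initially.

Q₀ = 3.5722e-06 vs Keq = 7.9210e-05 ⇒ Q<K, forward
Step 1:
                  G         J         X         A
  init      0.02095   0.02502   0.01828    0.7099
  Δ       -0.008902    0.0178    0.0178   0.02671
  eq        0.01205   0.04282   0.03608    0.7366
  solve Keq expr → x = 0.008902; check Q = 7.9210e-05
Then add 0.02823 M of J.
Step 2:
                  G         J         X         A
  init      0.01205   0.07105   0.03608    0.7366
  Δ        0.003773 -0.007546 -0.007546  -0.01132
  eq        0.01582   0.06351   0.02854    0.7253
  solve Keq expr → x = -0.003773; check Q = 7.9210e-05
Then change container volume by factor 2 (V_new/V_old).
Step 3:
                  G         J         X         A
  init     0.007911   0.03175   0.01427    0.3626
  Δ       -0.006782   0.01356   0.01356   0.02035
  eq       0.001128   0.04532   0.02783     0.383
  solve Keq expr → x = 0.006782; check Q = 7.9210e-05

Q₀ = 3.5722e-06; Q < K (proceeds forward)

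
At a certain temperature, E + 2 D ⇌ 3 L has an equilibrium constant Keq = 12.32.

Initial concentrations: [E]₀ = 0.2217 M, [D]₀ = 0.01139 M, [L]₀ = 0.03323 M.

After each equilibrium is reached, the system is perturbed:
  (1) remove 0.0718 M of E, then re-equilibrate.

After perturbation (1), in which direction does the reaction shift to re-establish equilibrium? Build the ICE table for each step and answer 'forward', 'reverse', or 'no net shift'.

Q₀ = 1.276 vs Keq = 12.32 ⇒ Q<K, forward
Step 1:
                    E           D           L
  init         0.2217     0.01139     0.03323
  Δ          -0.00304    -0.00608     0.00912
  eq           0.2187     0.00531     0.04235
  solve Keq expr → x = 0.00304; check Q = 12.32
Then remove 0.0718 M of E.
Step 2:
                    E           D           L
  init         0.1469     0.00531     0.04235
  Δ        4.3240e-04  8.6480e-04   -0.001297
  eq           0.1473    0.006175     0.04105
  solve Keq expr → x = -4.3240e-04; check Q = 12.32

Direction: reverse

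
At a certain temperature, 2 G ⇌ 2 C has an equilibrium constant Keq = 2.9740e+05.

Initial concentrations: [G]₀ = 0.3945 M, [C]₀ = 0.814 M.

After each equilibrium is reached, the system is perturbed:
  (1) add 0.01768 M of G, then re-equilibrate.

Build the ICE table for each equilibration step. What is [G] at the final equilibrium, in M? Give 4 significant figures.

[G]_eq = 0.002244 M

Q₀ = 4.258 vs Keq = 2.9740e+05 ⇒ Q<K, forward
Step 1:
                    G           C
  init         0.3945       0.814
  Δ           -0.3923      0.3923
  eq         0.002212       1.206
  solve Keq expr → x = 0.1961; check Q = 2.9740e+05
Then add 0.01768 M of G.
Step 2:
                    G           C
  init        0.01989       1.206
  Δ          -0.01765     0.01765
  eq         0.002244       1.224
  solve Keq expr → x = 0.008824; check Q = 2.9740e+05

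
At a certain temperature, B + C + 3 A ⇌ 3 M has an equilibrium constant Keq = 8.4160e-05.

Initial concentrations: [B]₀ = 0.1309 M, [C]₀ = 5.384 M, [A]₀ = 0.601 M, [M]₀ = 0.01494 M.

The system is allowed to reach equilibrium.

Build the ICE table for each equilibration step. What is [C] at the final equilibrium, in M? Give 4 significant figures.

Q₀ = 2.1796e-05 vs Keq = 8.4160e-05 ⇒ Q<K, forward
Step 1:
                   B          C          A          M
  init        0.1309      5.384      0.601    0.01494
  Δ        -0.002674  -0.002674  -0.008023   0.008023
  eq          0.1282      5.381      0.593    0.02296
  solve Keq expr → x = 0.002674; check Q = 8.4160e-05

[C]_eq = 5.381 M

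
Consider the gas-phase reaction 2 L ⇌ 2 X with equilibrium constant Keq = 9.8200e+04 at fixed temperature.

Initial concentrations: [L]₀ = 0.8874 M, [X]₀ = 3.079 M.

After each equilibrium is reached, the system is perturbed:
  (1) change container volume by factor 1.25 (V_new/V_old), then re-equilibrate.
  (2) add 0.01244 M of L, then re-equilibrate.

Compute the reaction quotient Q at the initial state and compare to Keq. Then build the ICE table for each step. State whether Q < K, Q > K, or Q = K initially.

Q₀ = 12.04; Q < K (proceeds forward)

Q₀ = 12.04 vs Keq = 9.8200e+04 ⇒ Q<K, forward
Step 1:
                    L           X
  init         0.8874       3.079
  Δ           -0.8748      0.8748
  eq          0.01262       3.954
  solve Keq expr → x = 0.4374; check Q = 9.8200e+04
Then change container volume by factor 1.25 (V_new/V_old).
Step 2:
                    L           X
  init        0.01009       3.163
  Δ                 0           0
  eq          0.01009       3.163
  solve Keq expr → x = 0; check Q = 9.8200e+04
Then add 0.01244 M of L.
Step 3:
                    L           X
  init        0.02253       3.163
  Δ           -0.0124      0.0124
  eq          0.01013       3.175
  solve Keq expr → x = 0.0062; check Q = 9.8200e+04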